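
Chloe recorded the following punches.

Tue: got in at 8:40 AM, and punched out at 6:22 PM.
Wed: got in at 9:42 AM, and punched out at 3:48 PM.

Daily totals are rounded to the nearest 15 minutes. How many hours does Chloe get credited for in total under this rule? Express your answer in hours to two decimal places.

Tue: 8:40 AM–6:22 PM = 9 h 42 min → rounds to 9 h 45 min
Wed: 9:42 AM–3:48 PM = 6 h 6 min → rounds to 6 h 0 min
Total credited: 15 h 45 min.

15.75 hours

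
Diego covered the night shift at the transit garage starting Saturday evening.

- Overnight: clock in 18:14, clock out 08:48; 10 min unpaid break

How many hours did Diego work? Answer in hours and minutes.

14 h 24 min

Overnight: 18:14 → midnight = 5 h 46 min; midnight → 08:48 = 8 h 48 min; span 14 h 34 min; less 10 min break → 14 h 24 min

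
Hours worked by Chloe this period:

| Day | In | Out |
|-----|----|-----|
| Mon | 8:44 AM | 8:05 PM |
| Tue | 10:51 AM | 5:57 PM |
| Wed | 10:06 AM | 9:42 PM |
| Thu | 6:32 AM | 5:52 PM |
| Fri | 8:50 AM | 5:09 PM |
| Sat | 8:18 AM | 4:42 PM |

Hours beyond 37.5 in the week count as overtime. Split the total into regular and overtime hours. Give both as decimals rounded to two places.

Mon: 8:44 AM–8:05 PM = 11 h 21 min
Tue: 10:51 AM–5:57 PM = 7 h 6 min
Wed: 10:06 AM–9:42 PM = 11 h 36 min
Thu: 6:32 AM–5:52 PM = 11 h 20 min
Fri: 8:50 AM–5:09 PM = 8 h 19 min
Sat: 8:18 AM–4:42 PM = 8 h 24 min
Total worked: 58 h 6 min = 58.10 h.
Threshold 37.5 h → overtime 20 h 36 min, regular 37 h 30 min.

Regular 37.50 hours, overtime 20.60 hours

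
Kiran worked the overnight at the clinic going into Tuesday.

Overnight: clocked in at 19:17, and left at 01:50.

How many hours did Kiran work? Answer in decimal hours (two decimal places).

Overnight: 19:17 → midnight = 4 h 43 min; midnight → 01:50 = 1 h 50 min; span 6 h 33 min

6.55 hours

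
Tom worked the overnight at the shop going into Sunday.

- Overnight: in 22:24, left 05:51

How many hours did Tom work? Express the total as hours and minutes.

7 h 27 min

Overnight: 22:24 → midnight = 1 h 36 min; midnight → 05:51 = 5 h 51 min; span 7 h 27 min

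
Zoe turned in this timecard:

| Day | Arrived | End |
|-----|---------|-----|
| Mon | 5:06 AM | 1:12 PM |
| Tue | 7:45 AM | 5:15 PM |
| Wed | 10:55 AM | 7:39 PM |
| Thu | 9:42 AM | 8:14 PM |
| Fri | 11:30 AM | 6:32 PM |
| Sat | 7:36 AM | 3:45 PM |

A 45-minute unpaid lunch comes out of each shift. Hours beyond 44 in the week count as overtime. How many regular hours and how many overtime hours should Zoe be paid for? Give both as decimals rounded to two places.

Mon: 5:06 AM–1:12 PM = 8 h 6 min; less 45 min break → 7 h 21 min
Tue: 7:45 AM–5:15 PM = 9 h 30 min; less 45 min break → 8 h 45 min
Wed: 10:55 AM–7:39 PM = 8 h 44 min; less 45 min break → 7 h 59 min
Thu: 9:42 AM–8:14 PM = 10 h 32 min; less 45 min break → 9 h 47 min
Fri: 11:30 AM–6:32 PM = 7 h 2 min; less 45 min break → 6 h 17 min
Sat: 7:36 AM–3:45 PM = 8 h 9 min; less 45 min break → 7 h 24 min
Total worked: 47 h 33 min = 47.55 h.
Threshold 44 h → overtime 3 h 33 min, regular 44 h 0 min.

Regular 44.00 hours, overtime 3.55 hours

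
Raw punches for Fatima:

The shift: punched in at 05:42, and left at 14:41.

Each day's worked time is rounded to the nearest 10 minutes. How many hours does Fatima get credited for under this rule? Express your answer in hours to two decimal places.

9.00 hours

The shift: 05:42–14:41 = 8 h 59 min → rounds to 9 h 0 min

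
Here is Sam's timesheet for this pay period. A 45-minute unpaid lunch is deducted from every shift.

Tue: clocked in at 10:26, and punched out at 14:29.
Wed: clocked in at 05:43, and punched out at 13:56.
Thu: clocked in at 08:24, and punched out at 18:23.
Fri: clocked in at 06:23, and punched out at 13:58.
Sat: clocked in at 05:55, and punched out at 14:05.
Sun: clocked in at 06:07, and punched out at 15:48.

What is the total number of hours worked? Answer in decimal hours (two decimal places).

Tue: 10:26–14:29 = 4 h 3 min; less 45 min break → 3 h 18 min
Wed: 05:43–13:56 = 8 h 13 min; less 45 min break → 7 h 28 min
Thu: 08:24–18:23 = 9 h 59 min; less 45 min break → 9 h 14 min
Fri: 06:23–13:58 = 7 h 35 min; less 45 min break → 6 h 50 min
Sat: 05:55–14:05 = 8 h 10 min; less 45 min break → 7 h 25 min
Sun: 06:07–15:48 = 9 h 41 min; less 45 min break → 8 h 56 min
Total: 3 h 18 min + 7 h 28 min + 9 h 14 min + 6 h 50 min + 7 h 25 min + 8 h 56 min = 43 h 11 min.

43.18 hours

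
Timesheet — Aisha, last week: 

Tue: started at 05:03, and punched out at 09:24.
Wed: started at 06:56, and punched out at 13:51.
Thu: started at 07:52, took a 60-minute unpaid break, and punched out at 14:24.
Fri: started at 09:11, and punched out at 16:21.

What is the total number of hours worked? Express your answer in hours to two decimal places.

Tue: 05:03–09:24 = 4 h 21 min
Wed: 06:56–13:51 = 6 h 55 min
Thu: 07:52–14:24 = 6 h 32 min; less 60 min break → 5 h 32 min
Fri: 09:11–16:21 = 7 h 10 min
Total: 4 h 21 min + 6 h 55 min + 5 h 32 min + 7 h 10 min = 23 h 58 min.

23.97 hours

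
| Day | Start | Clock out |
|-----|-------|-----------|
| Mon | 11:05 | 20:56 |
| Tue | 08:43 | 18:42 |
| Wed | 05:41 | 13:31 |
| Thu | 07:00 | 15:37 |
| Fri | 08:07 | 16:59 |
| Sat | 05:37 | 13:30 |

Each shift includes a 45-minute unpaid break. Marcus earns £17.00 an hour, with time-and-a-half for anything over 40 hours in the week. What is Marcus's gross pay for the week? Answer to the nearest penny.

£897.60

Mon: 11:05–20:56 = 9 h 51 min; less 45 min break → 9 h 6 min
Tue: 08:43–18:42 = 9 h 59 min; less 45 min break → 9 h 14 min
Wed: 05:41–13:31 = 7 h 50 min; less 45 min break → 7 h 5 min
Thu: 07:00–15:37 = 8 h 37 min; less 45 min break → 7 h 52 min
Fri: 08:07–16:59 = 8 h 52 min; less 45 min break → 8 h 7 min
Sat: 05:37–13:30 = 7 h 53 min; less 45 min break → 7 h 8 min
Total worked: 48 h 32 min = 2912 min.
Regular 40 h 0 min = 2400 min at £17.00/h; overtime 8 h 32 min = 512 min at £25.50/h.
Pay = (2400 × £17.00 + 512 × £25.50) ÷ 60 = £897.60.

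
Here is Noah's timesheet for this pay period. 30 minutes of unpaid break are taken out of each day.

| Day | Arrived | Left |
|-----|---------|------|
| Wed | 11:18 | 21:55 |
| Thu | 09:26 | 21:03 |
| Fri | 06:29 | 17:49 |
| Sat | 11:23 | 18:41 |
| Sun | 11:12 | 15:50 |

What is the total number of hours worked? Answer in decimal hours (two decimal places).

Wed: 11:18–21:55 = 10 h 37 min; less 30 min break → 10 h 7 min
Thu: 09:26–21:03 = 11 h 37 min; less 30 min break → 11 h 7 min
Fri: 06:29–17:49 = 11 h 20 min; less 30 min break → 10 h 50 min
Sat: 11:23–18:41 = 7 h 18 min; less 30 min break → 6 h 48 min
Sun: 11:12–15:50 = 4 h 38 min; less 30 min break → 4 h 8 min
Total: 10 h 7 min + 11 h 7 min + 10 h 50 min + 6 h 48 min + 4 h 8 min = 43 h 0 min.

43.00 hours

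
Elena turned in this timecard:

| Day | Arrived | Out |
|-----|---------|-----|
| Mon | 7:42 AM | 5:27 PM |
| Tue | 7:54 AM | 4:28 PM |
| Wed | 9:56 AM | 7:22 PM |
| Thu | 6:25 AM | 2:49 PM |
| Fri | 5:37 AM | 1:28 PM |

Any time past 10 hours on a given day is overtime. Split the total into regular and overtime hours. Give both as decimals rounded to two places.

Mon: 7:42 AM–5:27 PM = 9 h 45 min
Tue: 7:54 AM–4:28 PM = 8 h 34 min
Wed: 9:56 AM–7:22 PM = 9 h 26 min
Thu: 6:25 AM–2:49 PM = 8 h 24 min
Fri: 5:37 AM–1:28 PM = 7 h 51 min
Mon reg 9 h 45 min / OT 0 h 0 min; Tue reg 8 h 34 min / OT 0 h 0 min; Wed reg 9 h 26 min / OT 0 h 0 min; Thu reg 8 h 24 min / OT 0 h 0 min; Fri reg 7 h 51 min / OT 0 h 0 min.
Totals: regular 44 h 0 min, overtime 0 h 0 min.

Regular 44.00 hours, overtime 0.00 hours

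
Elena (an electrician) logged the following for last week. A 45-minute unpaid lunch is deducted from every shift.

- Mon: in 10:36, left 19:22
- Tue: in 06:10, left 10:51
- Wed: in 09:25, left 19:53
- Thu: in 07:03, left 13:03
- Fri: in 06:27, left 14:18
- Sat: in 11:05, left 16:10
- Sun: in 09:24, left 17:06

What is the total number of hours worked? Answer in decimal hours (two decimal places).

45.30 hours

Mon: 10:36–19:22 = 8 h 46 min; less 45 min break → 8 h 1 min
Tue: 06:10–10:51 = 4 h 41 min; less 45 min break → 3 h 56 min
Wed: 09:25–19:53 = 10 h 28 min; less 45 min break → 9 h 43 min
Thu: 07:03–13:03 = 6 h 0 min; less 45 min break → 5 h 15 min
Fri: 06:27–14:18 = 7 h 51 min; less 45 min break → 7 h 6 min
Sat: 11:05–16:10 = 5 h 5 min; less 45 min break → 4 h 20 min
Sun: 09:24–17:06 = 7 h 42 min; less 45 min break → 6 h 57 min
Total: 8 h 1 min + 3 h 56 min + 9 h 43 min + 5 h 15 min + 7 h 6 min + 4 h 20 min + 6 h 57 min = 45 h 18 min.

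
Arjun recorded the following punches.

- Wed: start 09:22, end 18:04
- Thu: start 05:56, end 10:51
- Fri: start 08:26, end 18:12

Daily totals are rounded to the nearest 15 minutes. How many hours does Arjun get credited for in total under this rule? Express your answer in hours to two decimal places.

23.50 hours

Wed: 09:22–18:04 = 8 h 42 min → rounds to 8 h 45 min
Thu: 05:56–10:51 = 4 h 55 min → rounds to 5 h 0 min
Fri: 08:26–18:12 = 9 h 46 min → rounds to 9 h 45 min
Total credited: 23 h 30 min.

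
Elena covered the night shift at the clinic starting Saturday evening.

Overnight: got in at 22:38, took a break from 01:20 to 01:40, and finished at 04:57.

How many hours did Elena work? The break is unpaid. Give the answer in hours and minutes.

5 h 59 min

Overnight: 22:38 → midnight = 1 h 22 min; midnight → 04:57 = 4 h 57 min; span 6 h 19 min; less 20 min break → 5 h 59 min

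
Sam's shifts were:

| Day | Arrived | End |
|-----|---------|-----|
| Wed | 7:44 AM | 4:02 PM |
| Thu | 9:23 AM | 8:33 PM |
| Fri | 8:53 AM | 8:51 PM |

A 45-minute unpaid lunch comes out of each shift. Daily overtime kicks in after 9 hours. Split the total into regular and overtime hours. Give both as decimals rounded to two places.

Regular 25.55 hours, overtime 3.63 hours

Wed: 7:44 AM–4:02 PM = 8 h 18 min; less 45 min break → 7 h 33 min
Thu: 9:23 AM–8:33 PM = 11 h 10 min; less 45 min break → 10 h 25 min
Fri: 8:53 AM–8:51 PM = 11 h 58 min; less 45 min break → 11 h 13 min
Wed reg 7 h 33 min / OT 0 h 0 min; Thu reg 9 h 0 min / OT 1 h 25 min; Fri reg 9 h 0 min / OT 2 h 13 min.
Totals: regular 25 h 33 min, overtime 3 h 38 min.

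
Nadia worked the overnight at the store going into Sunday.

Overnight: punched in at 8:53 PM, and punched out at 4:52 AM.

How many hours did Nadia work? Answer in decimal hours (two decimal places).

7.98 hours

Overnight: 8:53 PM → midnight = 3 h 7 min; midnight → 4:52 AM = 4 h 52 min; span 7 h 59 min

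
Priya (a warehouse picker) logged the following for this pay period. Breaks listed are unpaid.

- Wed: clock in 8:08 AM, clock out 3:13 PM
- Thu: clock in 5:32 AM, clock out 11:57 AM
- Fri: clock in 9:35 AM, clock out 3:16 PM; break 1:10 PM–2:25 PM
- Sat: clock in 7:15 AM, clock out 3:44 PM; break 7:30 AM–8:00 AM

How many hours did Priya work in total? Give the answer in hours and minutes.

Wed: 8:08 AM–3:13 PM = 7 h 5 min
Thu: 5:32 AM–11:57 AM = 6 h 25 min
Fri: 9:35 AM–3:16 PM = 5 h 41 min; less 75 min break → 4 h 26 min
Sat: 7:15 AM–3:44 PM = 8 h 29 min; less 30 min break → 7 h 59 min
Total: 7 h 5 min + 6 h 25 min + 4 h 26 min + 7 h 59 min = 25 h 55 min.

25 h 55 min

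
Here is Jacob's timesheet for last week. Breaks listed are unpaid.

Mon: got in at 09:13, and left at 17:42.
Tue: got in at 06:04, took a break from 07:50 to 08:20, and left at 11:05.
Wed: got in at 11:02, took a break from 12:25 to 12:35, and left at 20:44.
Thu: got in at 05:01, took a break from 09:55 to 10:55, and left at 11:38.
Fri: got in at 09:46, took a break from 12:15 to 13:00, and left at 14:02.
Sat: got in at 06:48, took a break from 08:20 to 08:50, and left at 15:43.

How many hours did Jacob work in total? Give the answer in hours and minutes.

Mon: 09:13–17:42 = 8 h 29 min
Tue: 06:04–11:05 = 5 h 1 min; less 30 min break → 4 h 31 min
Wed: 11:02–20:44 = 9 h 42 min; less 10 min break → 9 h 32 min
Thu: 05:01–11:38 = 6 h 37 min; less 60 min break → 5 h 37 min
Fri: 09:46–14:02 = 4 h 16 min; less 45 min break → 3 h 31 min
Sat: 06:48–15:43 = 8 h 55 min; less 30 min break → 8 h 25 min
Total: 8 h 29 min + 4 h 31 min + 9 h 32 min + 5 h 37 min + 3 h 31 min + 8 h 25 min = 40 h 5 min.

40 h 5 min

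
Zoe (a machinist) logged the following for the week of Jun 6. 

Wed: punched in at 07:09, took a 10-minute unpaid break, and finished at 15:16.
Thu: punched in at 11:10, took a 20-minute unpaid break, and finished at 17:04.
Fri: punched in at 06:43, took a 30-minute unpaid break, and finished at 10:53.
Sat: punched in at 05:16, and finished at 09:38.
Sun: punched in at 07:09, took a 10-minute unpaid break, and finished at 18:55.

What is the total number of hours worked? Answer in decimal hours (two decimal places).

Wed: 07:09–15:16 = 8 h 7 min; less 10 min break → 7 h 57 min
Thu: 11:10–17:04 = 5 h 54 min; less 20 min break → 5 h 34 min
Fri: 06:43–10:53 = 4 h 10 min; less 30 min break → 3 h 40 min
Sat: 05:16–09:38 = 4 h 22 min
Sun: 07:09–18:55 = 11 h 46 min; less 10 min break → 11 h 36 min
Total: 7 h 57 min + 5 h 34 min + 3 h 40 min + 4 h 22 min + 11 h 36 min = 33 h 9 min.

33.15 hours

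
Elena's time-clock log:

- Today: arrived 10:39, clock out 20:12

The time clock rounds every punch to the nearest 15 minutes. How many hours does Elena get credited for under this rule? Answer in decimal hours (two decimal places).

9.50 hours

Today: in 10:39→10:45, out 20:12→20:15; 9 h 30 min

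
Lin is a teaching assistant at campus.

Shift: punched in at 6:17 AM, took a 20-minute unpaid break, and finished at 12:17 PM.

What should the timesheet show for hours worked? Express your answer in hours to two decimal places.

5.67 hours

Shift: 6:17 AM–12:17 PM = 6 h 0 min; less 20 min break → 5 h 40 min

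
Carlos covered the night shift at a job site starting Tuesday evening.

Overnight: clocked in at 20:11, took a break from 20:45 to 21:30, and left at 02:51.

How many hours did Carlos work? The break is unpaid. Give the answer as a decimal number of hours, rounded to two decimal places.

Overnight: 20:11 → midnight = 3 h 49 min; midnight → 02:51 = 2 h 51 min; span 6 h 40 min; less 45 min break → 5 h 55 min

5.92 hours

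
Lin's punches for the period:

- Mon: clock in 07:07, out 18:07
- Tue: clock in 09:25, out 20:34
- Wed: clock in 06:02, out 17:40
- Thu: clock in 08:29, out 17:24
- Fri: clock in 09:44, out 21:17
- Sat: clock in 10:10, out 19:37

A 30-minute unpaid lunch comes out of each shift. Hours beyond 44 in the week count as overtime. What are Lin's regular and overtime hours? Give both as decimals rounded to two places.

Mon: 07:07–18:07 = 11 h 0 min; less 30 min break → 10 h 30 min
Tue: 09:25–20:34 = 11 h 9 min; less 30 min break → 10 h 39 min
Wed: 06:02–17:40 = 11 h 38 min; less 30 min break → 11 h 8 min
Thu: 08:29–17:24 = 8 h 55 min; less 30 min break → 8 h 25 min
Fri: 09:44–21:17 = 11 h 33 min; less 30 min break → 11 h 3 min
Sat: 10:10–19:37 = 9 h 27 min; less 30 min break → 8 h 57 min
Total worked: 60 h 42 min = 60.70 h.
Threshold 44 h → overtime 16 h 42 min, regular 44 h 0 min.

Regular 44.00 hours, overtime 16.70 hours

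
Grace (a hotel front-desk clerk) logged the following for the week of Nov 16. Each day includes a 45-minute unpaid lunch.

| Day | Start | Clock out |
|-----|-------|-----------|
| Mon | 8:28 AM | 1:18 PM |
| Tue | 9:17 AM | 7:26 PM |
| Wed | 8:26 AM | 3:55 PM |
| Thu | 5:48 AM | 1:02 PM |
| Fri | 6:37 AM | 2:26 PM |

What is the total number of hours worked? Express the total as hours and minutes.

33 h 46 min

Mon: 8:28 AM–1:18 PM = 4 h 50 min; less 45 min break → 4 h 5 min
Tue: 9:17 AM–7:26 PM = 10 h 9 min; less 45 min break → 9 h 24 min
Wed: 8:26 AM–3:55 PM = 7 h 29 min; less 45 min break → 6 h 44 min
Thu: 5:48 AM–1:02 PM = 7 h 14 min; less 45 min break → 6 h 29 min
Fri: 6:37 AM–2:26 PM = 7 h 49 min; less 45 min break → 7 h 4 min
Total: 4 h 5 min + 9 h 24 min + 6 h 44 min + 6 h 29 min + 7 h 4 min = 33 h 46 min.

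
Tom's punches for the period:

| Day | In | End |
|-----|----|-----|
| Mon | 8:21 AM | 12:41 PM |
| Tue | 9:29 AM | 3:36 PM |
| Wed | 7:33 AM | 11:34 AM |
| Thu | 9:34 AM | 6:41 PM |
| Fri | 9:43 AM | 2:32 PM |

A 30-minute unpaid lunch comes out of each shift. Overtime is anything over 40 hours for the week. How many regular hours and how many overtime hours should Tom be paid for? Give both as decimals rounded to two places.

Regular 25.90 hours, overtime 0.00 hours

Mon: 8:21 AM–12:41 PM = 4 h 20 min; less 30 min break → 3 h 50 min
Tue: 9:29 AM–3:36 PM = 6 h 7 min; less 30 min break → 5 h 37 min
Wed: 7:33 AM–11:34 AM = 4 h 1 min; less 30 min break → 3 h 31 min
Thu: 9:34 AM–6:41 PM = 9 h 7 min; less 30 min break → 8 h 37 min
Fri: 9:43 AM–2:32 PM = 4 h 49 min; less 30 min break → 4 h 19 min
Total worked: 25 h 54 min = 25.90 h.
Threshold 40 h → overtime 0 h 0 min, regular 25 h 54 min.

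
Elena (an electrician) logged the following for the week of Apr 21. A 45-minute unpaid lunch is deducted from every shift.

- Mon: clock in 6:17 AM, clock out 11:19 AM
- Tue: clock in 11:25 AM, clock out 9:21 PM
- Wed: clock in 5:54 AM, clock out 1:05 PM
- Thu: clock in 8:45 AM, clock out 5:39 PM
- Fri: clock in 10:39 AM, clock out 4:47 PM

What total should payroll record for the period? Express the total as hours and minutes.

33 h 26 min

Mon: 6:17 AM–11:19 AM = 5 h 2 min; less 45 min break → 4 h 17 min
Tue: 11:25 AM–9:21 PM = 9 h 56 min; less 45 min break → 9 h 11 min
Wed: 5:54 AM–1:05 PM = 7 h 11 min; less 45 min break → 6 h 26 min
Thu: 8:45 AM–5:39 PM = 8 h 54 min; less 45 min break → 8 h 9 min
Fri: 10:39 AM–4:47 PM = 6 h 8 min; less 45 min break → 5 h 23 min
Total: 4 h 17 min + 9 h 11 min + 6 h 26 min + 8 h 9 min + 5 h 23 min = 33 h 26 min.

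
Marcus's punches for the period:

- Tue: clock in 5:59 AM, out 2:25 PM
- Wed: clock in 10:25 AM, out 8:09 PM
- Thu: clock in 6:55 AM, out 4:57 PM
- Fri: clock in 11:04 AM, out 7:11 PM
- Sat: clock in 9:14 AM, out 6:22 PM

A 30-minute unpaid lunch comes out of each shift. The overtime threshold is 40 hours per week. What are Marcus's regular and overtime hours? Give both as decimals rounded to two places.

Regular 40.00 hours, overtime 2.95 hours

Tue: 5:59 AM–2:25 PM = 8 h 26 min; less 30 min break → 7 h 56 min
Wed: 10:25 AM–8:09 PM = 9 h 44 min; less 30 min break → 9 h 14 min
Thu: 6:55 AM–4:57 PM = 10 h 2 min; less 30 min break → 9 h 32 min
Fri: 11:04 AM–7:11 PM = 8 h 7 min; less 30 min break → 7 h 37 min
Sat: 9:14 AM–6:22 PM = 9 h 8 min; less 30 min break → 8 h 38 min
Total worked: 42 h 57 min = 42.95 h.
Threshold 40 h → overtime 2 h 57 min, regular 40 h 0 min.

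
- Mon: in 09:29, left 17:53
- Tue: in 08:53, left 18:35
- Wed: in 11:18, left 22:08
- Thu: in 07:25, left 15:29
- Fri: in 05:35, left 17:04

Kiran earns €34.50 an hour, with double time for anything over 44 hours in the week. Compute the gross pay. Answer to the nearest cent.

Mon: 09:29–17:53 = 8 h 24 min
Tue: 08:53–18:35 = 9 h 42 min
Wed: 11:18–22:08 = 10 h 50 min
Thu: 07:25–15:29 = 8 h 4 min
Fri: 05:35–17:04 = 11 h 29 min
Total worked: 48 h 29 min = 2909 min.
Regular 44 h 0 min = 2640 min at €34.50/h; overtime 4 h 29 min = 269 min at €69.00/h.
Pay = (2640 × €34.50 + 269 × €69.00) ÷ 60 = €1827.35.

€1827.35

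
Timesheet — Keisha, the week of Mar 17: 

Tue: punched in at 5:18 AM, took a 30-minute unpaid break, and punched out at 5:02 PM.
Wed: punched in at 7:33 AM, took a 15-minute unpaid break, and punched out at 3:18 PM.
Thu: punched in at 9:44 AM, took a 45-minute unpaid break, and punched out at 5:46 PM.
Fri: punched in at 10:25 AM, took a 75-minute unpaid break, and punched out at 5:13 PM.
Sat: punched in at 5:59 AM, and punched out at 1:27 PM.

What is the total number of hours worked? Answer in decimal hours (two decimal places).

Tue: 5:18 AM–5:02 PM = 11 h 44 min; less 30 min break → 11 h 14 min
Wed: 7:33 AM–3:18 PM = 7 h 45 min; less 15 min break → 7 h 30 min
Thu: 9:44 AM–5:46 PM = 8 h 2 min; less 45 min break → 7 h 17 min
Fri: 10:25 AM–5:13 PM = 6 h 48 min; less 75 min break → 5 h 33 min
Sat: 5:59 AM–1:27 PM = 7 h 28 min
Total: 11 h 14 min + 7 h 30 min + 7 h 17 min + 5 h 33 min + 7 h 28 min = 39 h 2 min.

39.03 hours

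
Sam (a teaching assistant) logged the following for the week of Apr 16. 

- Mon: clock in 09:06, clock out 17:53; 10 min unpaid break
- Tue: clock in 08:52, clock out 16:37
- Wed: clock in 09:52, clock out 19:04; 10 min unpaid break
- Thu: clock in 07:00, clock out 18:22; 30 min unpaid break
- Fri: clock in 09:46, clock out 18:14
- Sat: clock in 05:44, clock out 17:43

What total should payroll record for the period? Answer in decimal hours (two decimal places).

Mon: 09:06–17:53 = 8 h 47 min; less 10 min break → 8 h 37 min
Tue: 08:52–16:37 = 7 h 45 min
Wed: 09:52–19:04 = 9 h 12 min; less 10 min break → 9 h 2 min
Thu: 07:00–18:22 = 11 h 22 min; less 30 min break → 10 h 52 min
Fri: 09:46–18:14 = 8 h 28 min
Sat: 05:44–17:43 = 11 h 59 min
Total: 8 h 37 min + 7 h 45 min + 9 h 2 min + 10 h 52 min + 8 h 28 min + 11 h 59 min = 56 h 43 min.

56.72 hours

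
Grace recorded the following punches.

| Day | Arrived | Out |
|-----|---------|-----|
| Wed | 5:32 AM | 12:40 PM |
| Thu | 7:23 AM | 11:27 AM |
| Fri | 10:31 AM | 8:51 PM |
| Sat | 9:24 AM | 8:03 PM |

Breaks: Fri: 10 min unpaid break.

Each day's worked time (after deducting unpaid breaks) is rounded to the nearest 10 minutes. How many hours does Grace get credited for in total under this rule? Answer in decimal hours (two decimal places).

Wed: 5:32 AM–12:40 PM = 7 h 8 min → rounds to 7 h 10 min
Thu: 7:23 AM–11:27 AM = 4 h 4 min → rounds to 4 h 0 min
Fri: 10:31 AM–8:51 PM = 10 h 20 min − 10 min = 10 h 10 min → rounds to 10 h 10 min
Sat: 9:24 AM–8:03 PM = 10 h 39 min → rounds to 10 h 40 min
Total credited: 32 h 0 min.

32.00 hours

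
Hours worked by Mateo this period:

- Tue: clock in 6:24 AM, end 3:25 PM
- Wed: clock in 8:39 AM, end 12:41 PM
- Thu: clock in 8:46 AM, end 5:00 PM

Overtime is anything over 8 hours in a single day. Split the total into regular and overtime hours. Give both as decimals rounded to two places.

Tue: 6:24 AM–3:25 PM = 9 h 1 min
Wed: 8:39 AM–12:41 PM = 4 h 2 min
Thu: 8:46 AM–5:00 PM = 8 h 14 min
Tue reg 8 h 0 min / OT 1 h 1 min; Wed reg 4 h 2 min / OT 0 h 0 min; Thu reg 8 h 0 min / OT 0 h 14 min.
Totals: regular 20 h 2 min, overtime 1 h 15 min.

Regular 20.03 hours, overtime 1.25 hours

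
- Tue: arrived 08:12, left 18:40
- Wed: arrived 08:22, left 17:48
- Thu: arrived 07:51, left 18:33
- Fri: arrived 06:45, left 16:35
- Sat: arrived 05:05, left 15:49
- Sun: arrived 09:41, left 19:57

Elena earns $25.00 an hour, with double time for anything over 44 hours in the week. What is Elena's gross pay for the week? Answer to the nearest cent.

Tue: 08:12–18:40 = 10 h 28 min
Wed: 08:22–17:48 = 9 h 26 min
Thu: 07:51–18:33 = 10 h 42 min
Fri: 06:45–16:35 = 9 h 50 min
Sat: 05:05–15:49 = 10 h 44 min
Sun: 09:41–19:57 = 10 h 16 min
Total worked: 61 h 26 min = 3686 min.
Regular 44 h 0 min = 2640 min at $25.00/h; overtime 17 h 26 min = 1046 min at $50.00/h.
Pay = (2640 × $25.00 + 1046 × $50.00) ÷ 60 = $1971.67.

$1971.67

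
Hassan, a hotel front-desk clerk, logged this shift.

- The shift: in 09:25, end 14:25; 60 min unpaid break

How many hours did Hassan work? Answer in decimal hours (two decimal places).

4.00 hours

The shift: 09:25–14:25 = 5 h 0 min; less 60 min break → 4 h 0 min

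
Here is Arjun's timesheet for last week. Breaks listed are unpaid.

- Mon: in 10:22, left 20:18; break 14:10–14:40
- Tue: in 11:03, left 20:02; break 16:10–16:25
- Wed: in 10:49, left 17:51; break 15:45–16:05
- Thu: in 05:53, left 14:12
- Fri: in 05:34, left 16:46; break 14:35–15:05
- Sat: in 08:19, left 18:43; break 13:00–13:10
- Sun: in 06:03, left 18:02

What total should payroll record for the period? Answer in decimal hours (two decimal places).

66.10 hours

Mon: 10:22–20:18 = 9 h 56 min; less 30 min break → 9 h 26 min
Tue: 11:03–20:02 = 8 h 59 min; less 15 min break → 8 h 44 min
Wed: 10:49–17:51 = 7 h 2 min; less 20 min break → 6 h 42 min
Thu: 05:53–14:12 = 8 h 19 min
Fri: 05:34–16:46 = 11 h 12 min; less 30 min break → 10 h 42 min
Sat: 08:19–18:43 = 10 h 24 min; less 10 min break → 10 h 14 min
Sun: 06:03–18:02 = 11 h 59 min
Total: 9 h 26 min + 8 h 44 min + 6 h 42 min + 8 h 19 min + 10 h 42 min + 10 h 14 min + 11 h 59 min = 66 h 6 min.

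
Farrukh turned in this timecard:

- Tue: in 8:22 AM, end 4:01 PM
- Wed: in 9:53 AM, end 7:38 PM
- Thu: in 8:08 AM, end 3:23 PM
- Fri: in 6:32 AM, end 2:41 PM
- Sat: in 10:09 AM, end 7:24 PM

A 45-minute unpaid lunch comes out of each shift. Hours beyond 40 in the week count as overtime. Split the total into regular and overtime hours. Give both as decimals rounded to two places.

Regular 38.30 hours, overtime 0.00 hours

Tue: 8:22 AM–4:01 PM = 7 h 39 min; less 45 min break → 6 h 54 min
Wed: 9:53 AM–7:38 PM = 9 h 45 min; less 45 min break → 9 h 0 min
Thu: 8:08 AM–3:23 PM = 7 h 15 min; less 45 min break → 6 h 30 min
Fri: 6:32 AM–2:41 PM = 8 h 9 min; less 45 min break → 7 h 24 min
Sat: 10:09 AM–7:24 PM = 9 h 15 min; less 45 min break → 8 h 30 min
Total worked: 38 h 18 min = 38.30 h.
Threshold 40 h → overtime 0 h 0 min, regular 38 h 18 min.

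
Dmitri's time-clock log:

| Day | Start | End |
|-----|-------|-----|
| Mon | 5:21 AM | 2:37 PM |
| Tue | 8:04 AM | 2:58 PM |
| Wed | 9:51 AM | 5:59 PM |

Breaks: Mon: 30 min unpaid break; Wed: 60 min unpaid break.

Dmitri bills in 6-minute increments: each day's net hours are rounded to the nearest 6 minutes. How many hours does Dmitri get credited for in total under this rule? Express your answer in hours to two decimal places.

Mon: 5:21 AM–2:37 PM = 9 h 16 min − 30 min = 8 h 46 min → rounds to 8 h 48 min
Tue: 8:04 AM–2:58 PM = 6 h 54 min → rounds to 6 h 54 min
Wed: 9:51 AM–5:59 PM = 8 h 8 min − 60 min = 7 h 8 min → rounds to 7 h 6 min
Total credited: 22 h 48 min.

22.80 hours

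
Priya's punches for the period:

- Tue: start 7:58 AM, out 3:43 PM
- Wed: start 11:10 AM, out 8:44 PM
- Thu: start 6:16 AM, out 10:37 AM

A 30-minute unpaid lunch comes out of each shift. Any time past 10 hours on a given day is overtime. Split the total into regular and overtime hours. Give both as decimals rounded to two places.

Tue: 7:58 AM–3:43 PM = 7 h 45 min; less 30 min break → 7 h 15 min
Wed: 11:10 AM–8:44 PM = 9 h 34 min; less 30 min break → 9 h 4 min
Thu: 6:16 AM–10:37 AM = 4 h 21 min; less 30 min break → 3 h 51 min
Tue reg 7 h 15 min / OT 0 h 0 min; Wed reg 9 h 4 min / OT 0 h 0 min; Thu reg 3 h 51 min / OT 0 h 0 min.
Totals: regular 20 h 10 min, overtime 0 h 0 min.

Regular 20.17 hours, overtime 0.00 hours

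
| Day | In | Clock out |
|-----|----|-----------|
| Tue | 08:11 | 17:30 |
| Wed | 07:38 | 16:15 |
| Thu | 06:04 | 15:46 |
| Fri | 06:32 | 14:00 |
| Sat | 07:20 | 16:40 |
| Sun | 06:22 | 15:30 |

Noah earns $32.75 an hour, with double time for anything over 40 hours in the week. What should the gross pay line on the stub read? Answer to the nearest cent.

$2198.62

Tue: 08:11–17:30 = 9 h 19 min
Wed: 07:38–16:15 = 8 h 37 min
Thu: 06:04–15:46 = 9 h 42 min
Fri: 06:32–14:00 = 7 h 28 min
Sat: 07:20–16:40 = 9 h 20 min
Sun: 06:22–15:30 = 9 h 8 min
Total worked: 53 h 34 min = 3214 min.
Regular 40 h 0 min = 2400 min at $32.75/h; overtime 13 h 34 min = 814 min at $65.50/h.
Pay = (2400 × $32.75 + 814 × $65.50) ÷ 60 = $2198.62.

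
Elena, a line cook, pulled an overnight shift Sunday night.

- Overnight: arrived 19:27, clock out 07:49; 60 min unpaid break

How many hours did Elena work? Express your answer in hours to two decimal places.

Overnight: 19:27 → midnight = 4 h 33 min; midnight → 07:49 = 7 h 49 min; span 12 h 22 min; less 60 min break → 11 h 22 min

11.37 hours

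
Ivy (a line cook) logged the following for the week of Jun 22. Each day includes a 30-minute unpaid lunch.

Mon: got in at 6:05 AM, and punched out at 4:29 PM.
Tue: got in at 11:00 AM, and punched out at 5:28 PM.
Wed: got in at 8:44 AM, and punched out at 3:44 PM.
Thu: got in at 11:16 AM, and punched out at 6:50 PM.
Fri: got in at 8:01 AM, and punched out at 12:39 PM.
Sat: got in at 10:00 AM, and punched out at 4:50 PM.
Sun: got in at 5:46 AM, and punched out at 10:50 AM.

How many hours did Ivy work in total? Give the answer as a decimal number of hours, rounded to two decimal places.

Mon: 6:05 AM–4:29 PM = 10 h 24 min; less 30 min break → 9 h 54 min
Tue: 11:00 AM–5:28 PM = 6 h 28 min; less 30 min break → 5 h 58 min
Wed: 8:44 AM–3:44 PM = 7 h 0 min; less 30 min break → 6 h 30 min
Thu: 11:16 AM–6:50 PM = 7 h 34 min; less 30 min break → 7 h 4 min
Fri: 8:01 AM–12:39 PM = 4 h 38 min; less 30 min break → 4 h 8 min
Sat: 10:00 AM–4:50 PM = 6 h 50 min; less 30 min break → 6 h 20 min
Sun: 5:46 AM–10:50 AM = 5 h 4 min; less 30 min break → 4 h 34 min
Total: 9 h 54 min + 5 h 58 min + 6 h 30 min + 7 h 4 min + 4 h 8 min + 6 h 20 min + 4 h 34 min = 44 h 28 min.

44.47 hours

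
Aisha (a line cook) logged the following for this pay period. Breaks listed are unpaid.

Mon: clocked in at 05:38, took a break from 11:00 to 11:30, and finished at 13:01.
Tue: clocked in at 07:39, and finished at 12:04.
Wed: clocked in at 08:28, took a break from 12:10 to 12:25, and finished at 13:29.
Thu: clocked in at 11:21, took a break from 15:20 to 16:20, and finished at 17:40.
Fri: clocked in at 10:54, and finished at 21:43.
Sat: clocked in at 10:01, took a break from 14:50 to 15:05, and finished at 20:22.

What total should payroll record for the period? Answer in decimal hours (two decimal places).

Mon: 05:38–13:01 = 7 h 23 min; less 30 min break → 6 h 53 min
Tue: 07:39–12:04 = 4 h 25 min
Wed: 08:28–13:29 = 5 h 1 min; less 15 min break → 4 h 46 min
Thu: 11:21–17:40 = 6 h 19 min; less 60 min break → 5 h 19 min
Fri: 10:54–21:43 = 10 h 49 min
Sat: 10:01–20:22 = 10 h 21 min; less 15 min break → 10 h 6 min
Total: 6 h 53 min + 4 h 25 min + 4 h 46 min + 5 h 19 min + 10 h 49 min + 10 h 6 min = 42 h 18 min.

42.30 hours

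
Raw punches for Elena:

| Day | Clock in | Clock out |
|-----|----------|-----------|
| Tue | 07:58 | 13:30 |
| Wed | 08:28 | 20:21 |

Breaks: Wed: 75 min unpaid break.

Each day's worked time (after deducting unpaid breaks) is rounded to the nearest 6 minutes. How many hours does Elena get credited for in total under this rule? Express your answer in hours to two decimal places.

16.10 hours

Tue: 07:58–13:30 = 5 h 32 min → rounds to 5 h 30 min
Wed: 08:28–20:21 = 11 h 53 min − 75 min = 10 h 38 min → rounds to 10 h 36 min
Total credited: 16 h 6 min.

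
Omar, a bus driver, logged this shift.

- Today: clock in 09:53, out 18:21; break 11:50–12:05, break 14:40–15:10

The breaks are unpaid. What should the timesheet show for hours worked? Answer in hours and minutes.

Today: 09:53–18:21 = 8 h 28 min; less 45 min break → 7 h 43 min

7 h 43 min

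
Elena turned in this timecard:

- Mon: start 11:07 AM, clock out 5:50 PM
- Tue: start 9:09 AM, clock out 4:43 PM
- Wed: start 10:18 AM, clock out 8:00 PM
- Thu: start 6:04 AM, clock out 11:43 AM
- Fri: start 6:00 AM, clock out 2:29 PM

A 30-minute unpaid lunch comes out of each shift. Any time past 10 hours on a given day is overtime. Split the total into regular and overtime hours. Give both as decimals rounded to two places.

Mon: 11:07 AM–5:50 PM = 6 h 43 min; less 30 min break → 6 h 13 min
Tue: 9:09 AM–4:43 PM = 7 h 34 min; less 30 min break → 7 h 4 min
Wed: 10:18 AM–8:00 PM = 9 h 42 min; less 30 min break → 9 h 12 min
Thu: 6:04 AM–11:43 AM = 5 h 39 min; less 30 min break → 5 h 9 min
Fri: 6:00 AM–2:29 PM = 8 h 29 min; less 30 min break → 7 h 59 min
Mon reg 6 h 13 min / OT 0 h 0 min; Tue reg 7 h 4 min / OT 0 h 0 min; Wed reg 9 h 12 min / OT 0 h 0 min; Thu reg 5 h 9 min / OT 0 h 0 min; Fri reg 7 h 59 min / OT 0 h 0 min.
Totals: regular 35 h 37 min, overtime 0 h 0 min.

Regular 35.62 hours, overtime 0.00 hours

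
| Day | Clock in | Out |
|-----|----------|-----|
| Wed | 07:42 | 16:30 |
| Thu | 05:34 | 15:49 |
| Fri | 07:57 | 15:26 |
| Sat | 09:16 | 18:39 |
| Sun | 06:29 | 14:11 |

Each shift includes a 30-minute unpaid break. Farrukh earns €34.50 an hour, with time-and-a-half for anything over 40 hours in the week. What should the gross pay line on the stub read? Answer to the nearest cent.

€1437.79

Wed: 07:42–16:30 = 8 h 48 min; less 30 min break → 8 h 18 min
Thu: 05:34–15:49 = 10 h 15 min; less 30 min break → 9 h 45 min
Fri: 07:57–15:26 = 7 h 29 min; less 30 min break → 6 h 59 min
Sat: 09:16–18:39 = 9 h 23 min; less 30 min break → 8 h 53 min
Sun: 06:29–14:11 = 7 h 42 min; less 30 min break → 7 h 12 min
Total worked: 41 h 7 min = 2467 min.
Regular 40 h 0 min = 2400 min at €34.50/h; overtime 1 h 7 min = 67 min at €51.75/h.
Pay = (2400 × €34.50 + 67 × €51.75) ÷ 60 = €1437.79.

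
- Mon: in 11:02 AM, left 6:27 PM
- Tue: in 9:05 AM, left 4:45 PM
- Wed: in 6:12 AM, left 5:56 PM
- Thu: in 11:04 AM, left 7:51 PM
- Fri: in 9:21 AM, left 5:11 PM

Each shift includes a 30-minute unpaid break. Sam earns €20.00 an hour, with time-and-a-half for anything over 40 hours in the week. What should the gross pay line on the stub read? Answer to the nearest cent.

€828.00

Mon: 11:02 AM–6:27 PM = 7 h 25 min; less 30 min break → 6 h 55 min
Tue: 9:05 AM–4:45 PM = 7 h 40 min; less 30 min break → 7 h 10 min
Wed: 6:12 AM–5:56 PM = 11 h 44 min; less 30 min break → 11 h 14 min
Thu: 11:04 AM–7:51 PM = 8 h 47 min; less 30 min break → 8 h 17 min
Fri: 9:21 AM–5:11 PM = 7 h 50 min; less 30 min break → 7 h 20 min
Total worked: 40 h 56 min = 2456 min.
Regular 40 h 0 min = 2400 min at €20.00/h; overtime 0 h 56 min = 56 min at €30.00/h.
Pay = (2400 × €20.00 + 56 × €30.00) ÷ 60 = €828.00.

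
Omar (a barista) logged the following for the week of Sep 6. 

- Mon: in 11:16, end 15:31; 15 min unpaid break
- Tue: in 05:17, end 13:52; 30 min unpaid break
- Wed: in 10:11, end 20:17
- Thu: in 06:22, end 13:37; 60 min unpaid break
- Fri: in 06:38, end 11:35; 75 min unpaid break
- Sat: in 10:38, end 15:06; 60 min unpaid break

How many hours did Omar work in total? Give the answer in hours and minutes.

Mon: 11:16–15:31 = 4 h 15 min; less 15 min break → 4 h 0 min
Tue: 05:17–13:52 = 8 h 35 min; less 30 min break → 8 h 5 min
Wed: 10:11–20:17 = 10 h 6 min
Thu: 06:22–13:37 = 7 h 15 min; less 60 min break → 6 h 15 min
Fri: 06:38–11:35 = 4 h 57 min; less 75 min break → 3 h 42 min
Sat: 10:38–15:06 = 4 h 28 min; less 60 min break → 3 h 28 min
Total: 4 h 0 min + 8 h 5 min + 10 h 6 min + 6 h 15 min + 3 h 42 min + 3 h 28 min = 35 h 36 min.

35 h 36 min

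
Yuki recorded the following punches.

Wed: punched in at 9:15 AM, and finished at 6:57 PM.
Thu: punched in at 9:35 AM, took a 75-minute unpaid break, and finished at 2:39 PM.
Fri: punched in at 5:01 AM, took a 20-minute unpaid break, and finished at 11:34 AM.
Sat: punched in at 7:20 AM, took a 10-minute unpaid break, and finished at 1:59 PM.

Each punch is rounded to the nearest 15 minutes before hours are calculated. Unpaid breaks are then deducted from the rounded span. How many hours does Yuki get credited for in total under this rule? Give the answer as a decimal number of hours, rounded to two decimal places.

Wed: in 9:15 AM→9:15 AM, out 6:57 PM→7:00 PM; 9 h 45 min
Thu: in 9:35 AM→9:30 AM, out 2:39 PM→2:45 PM; 5 h 15 min − 75 min = 4 h 0 min
Fri: in 5:01 AM→5:00 AM, out 11:34 AM→11:30 AM; 6 h 30 min − 20 min = 6 h 10 min
Sat: in 7:20 AM→7:15 AM, out 1:59 PM→2:00 PM; 6 h 45 min − 10 min = 6 h 35 min
Total credited: 26 h 30 min.

26.50 hours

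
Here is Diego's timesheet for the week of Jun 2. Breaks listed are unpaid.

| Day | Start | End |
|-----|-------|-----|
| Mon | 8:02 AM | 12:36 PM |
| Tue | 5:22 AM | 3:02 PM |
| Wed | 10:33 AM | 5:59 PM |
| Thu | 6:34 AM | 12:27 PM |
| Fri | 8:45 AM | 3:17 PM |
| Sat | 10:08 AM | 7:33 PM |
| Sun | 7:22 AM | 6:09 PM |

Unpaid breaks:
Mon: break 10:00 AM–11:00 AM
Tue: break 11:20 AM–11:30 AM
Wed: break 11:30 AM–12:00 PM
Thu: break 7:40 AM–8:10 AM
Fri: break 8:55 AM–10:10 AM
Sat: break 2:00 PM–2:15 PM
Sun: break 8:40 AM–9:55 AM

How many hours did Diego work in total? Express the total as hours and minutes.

Mon: 8:02 AM–12:36 PM = 4 h 34 min; less 60 min break → 3 h 34 min
Tue: 5:22 AM–3:02 PM = 9 h 40 min; less 10 min break → 9 h 30 min
Wed: 10:33 AM–5:59 PM = 7 h 26 min; less 30 min break → 6 h 56 min
Thu: 6:34 AM–12:27 PM = 5 h 53 min; less 30 min break → 5 h 23 min
Fri: 8:45 AM–3:17 PM = 6 h 32 min; less 75 min break → 5 h 17 min
Sat: 10:08 AM–7:33 PM = 9 h 25 min; less 15 min break → 9 h 10 min
Sun: 7:22 AM–6:09 PM = 10 h 47 min; less 75 min break → 9 h 32 min
Total: 3 h 34 min + 9 h 30 min + 6 h 56 min + 5 h 23 min + 5 h 17 min + 9 h 10 min + 9 h 32 min = 49 h 22 min.

49 h 22 min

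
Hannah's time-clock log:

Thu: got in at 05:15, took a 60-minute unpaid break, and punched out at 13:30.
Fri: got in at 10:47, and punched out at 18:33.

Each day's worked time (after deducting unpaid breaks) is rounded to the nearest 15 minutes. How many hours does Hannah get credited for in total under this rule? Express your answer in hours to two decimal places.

Thu: 05:15–13:30 = 8 h 15 min − 60 min = 7 h 15 min → rounds to 7 h 15 min
Fri: 10:47–18:33 = 7 h 46 min → rounds to 7 h 45 min
Total credited: 15 h 0 min.

15.00 hours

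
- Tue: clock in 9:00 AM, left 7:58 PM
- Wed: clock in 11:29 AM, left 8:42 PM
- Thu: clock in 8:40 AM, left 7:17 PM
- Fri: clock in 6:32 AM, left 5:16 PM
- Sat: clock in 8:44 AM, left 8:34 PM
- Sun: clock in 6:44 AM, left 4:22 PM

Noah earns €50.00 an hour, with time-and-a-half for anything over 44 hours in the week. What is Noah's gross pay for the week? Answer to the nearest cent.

€3625.00

Tue: 9:00 AM–7:58 PM = 10 h 58 min
Wed: 11:29 AM–8:42 PM = 9 h 13 min
Thu: 8:40 AM–7:17 PM = 10 h 37 min
Fri: 6:32 AM–5:16 PM = 10 h 44 min
Sat: 8:44 AM–8:34 PM = 11 h 50 min
Sun: 6:44 AM–4:22 PM = 9 h 38 min
Total worked: 63 h 0 min = 3780 min.
Regular 44 h 0 min = 2640 min at €50.00/h; overtime 19 h 0 min = 1140 min at €75.00/h.
Pay = (2640 × €50.00 + 1140 × €75.00) ÷ 60 = €3625.00.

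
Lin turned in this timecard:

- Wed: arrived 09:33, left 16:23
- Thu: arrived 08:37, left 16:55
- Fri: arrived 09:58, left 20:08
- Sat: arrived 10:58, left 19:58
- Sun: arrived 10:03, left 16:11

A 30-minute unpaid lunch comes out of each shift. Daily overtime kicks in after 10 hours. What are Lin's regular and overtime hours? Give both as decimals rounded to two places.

Wed: 09:33–16:23 = 6 h 50 min; less 30 min break → 6 h 20 min
Thu: 08:37–16:55 = 8 h 18 min; less 30 min break → 7 h 48 min
Fri: 09:58–20:08 = 10 h 10 min; less 30 min break → 9 h 40 min
Sat: 10:58–19:58 = 9 h 0 min; less 30 min break → 8 h 30 min
Sun: 10:03–16:11 = 6 h 8 min; less 30 min break → 5 h 38 min
Wed reg 6 h 20 min / OT 0 h 0 min; Thu reg 7 h 48 min / OT 0 h 0 min; Fri reg 9 h 40 min / OT 0 h 0 min; Sat reg 8 h 30 min / OT 0 h 0 min; Sun reg 5 h 38 min / OT 0 h 0 min.
Totals: regular 37 h 56 min, overtime 0 h 0 min.

Regular 37.93 hours, overtime 0.00 hours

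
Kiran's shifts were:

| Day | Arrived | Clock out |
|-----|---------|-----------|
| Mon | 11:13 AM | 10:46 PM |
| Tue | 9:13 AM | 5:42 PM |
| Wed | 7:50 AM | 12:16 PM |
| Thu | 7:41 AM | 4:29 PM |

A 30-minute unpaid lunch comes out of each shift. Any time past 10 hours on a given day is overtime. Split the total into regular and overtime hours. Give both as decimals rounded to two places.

Regular 30.22 hours, overtime 1.05 hours

Mon: 11:13 AM–10:46 PM = 11 h 33 min; less 30 min break → 11 h 3 min
Tue: 9:13 AM–5:42 PM = 8 h 29 min; less 30 min break → 7 h 59 min
Wed: 7:50 AM–12:16 PM = 4 h 26 min; less 30 min break → 3 h 56 min
Thu: 7:41 AM–4:29 PM = 8 h 48 min; less 30 min break → 8 h 18 min
Mon reg 10 h 0 min / OT 1 h 3 min; Tue reg 7 h 59 min / OT 0 h 0 min; Wed reg 3 h 56 min / OT 0 h 0 min; Thu reg 8 h 18 min / OT 0 h 0 min.
Totals: regular 30 h 13 min, overtime 1 h 3 min.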